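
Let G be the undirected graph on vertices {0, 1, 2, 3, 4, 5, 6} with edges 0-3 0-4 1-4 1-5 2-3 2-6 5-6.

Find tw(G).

2

A width-2 tree decomposition is:
Bags: B1 = {0, 2, 3}  B2 = {0, 2, 4}  B3 = {1, 2, 4}  B4 = {1, 2, 5}  B5 = {2, 5, 6}
Tree: B1–B2, B2–B3, B3–B4, B4–B5
The largest bag has 3 vertices, giving width 2; this decomposition certifies tw(G) ≤ 2. For the lower bound, G contains the cycle 2–3–0–4–1–5–6–2, so G is not a forest; only forests have treewidth ≤ 1, hence tw(G) ≥ 2. The upper and lower bounds meet at 2, so that is the treewidth.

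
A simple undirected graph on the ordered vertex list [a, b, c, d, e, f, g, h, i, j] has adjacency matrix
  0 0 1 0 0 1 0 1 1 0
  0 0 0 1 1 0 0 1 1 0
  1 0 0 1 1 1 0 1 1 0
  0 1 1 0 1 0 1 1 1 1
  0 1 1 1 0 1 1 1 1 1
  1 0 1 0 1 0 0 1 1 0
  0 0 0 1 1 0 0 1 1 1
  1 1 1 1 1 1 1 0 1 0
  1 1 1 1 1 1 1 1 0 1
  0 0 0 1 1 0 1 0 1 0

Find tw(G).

4

A width-4 tree decomposition is:
Bags: B1 = {c, d, e, h, i}  B2 = {d, e, g, h, i}  B3 = {b, d, e, h, i}  B4 = {d, e, g, i, j}  B5 = {c, e, f, h, i}  B6 = {a, c, f, h, i}
Tree: B1–B2, B1–B3, B2–B4, B1–B5, B5–B6
Each bag holds 5 vertices, so the decomposition has width 4, which upper-bounds the treewidth. For the lower bound, the 5 vertices {d, e, g, i, j} are pairwise adjacent, and any tree decomposition puts a clique entirely inside one bag — forcing width ≥ 4. Therefore the treewidth is 4.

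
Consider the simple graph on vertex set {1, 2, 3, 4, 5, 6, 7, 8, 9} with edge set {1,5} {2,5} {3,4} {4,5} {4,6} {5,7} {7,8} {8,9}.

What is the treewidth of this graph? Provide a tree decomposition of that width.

Treewidth 1.
Bags: B1 = {7, 8}  B2 = {5, 7}  B3 = {2, 5}  B4 = {4, 5}  B5 = {8, 9}  B6 = {3, 4}  B7 = {1, 5}  B8 = {4, 6}
Tree: B1–B2, B2–B3, B2–B4, B1–B5, B4–B6, B4–B7, B6–B8

The largest bag has 2 vertices, giving width 1; this decomposition certifies tw(G) ≤ 1. G has an edge, so its treewidth is at least 1. Hence tw(G) = 1 exactly.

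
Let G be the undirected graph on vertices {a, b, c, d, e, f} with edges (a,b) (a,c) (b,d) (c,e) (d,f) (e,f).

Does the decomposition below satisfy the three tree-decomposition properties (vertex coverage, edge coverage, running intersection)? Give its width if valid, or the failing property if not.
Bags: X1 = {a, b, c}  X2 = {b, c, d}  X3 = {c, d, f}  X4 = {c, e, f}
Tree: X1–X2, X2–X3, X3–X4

Yes; width 2.

Vertex coverage: the bags together contain {a, b, c, d, e, f}, the full vertex set. Edge coverage: each edge of G has both endpoints in at least one bag. Running intersection: for every vertex, the bags containing it form a connected subtree. All three properties hold, so this is a valid tree decomposition of width max|bag| − 1 = 2, and hence tw(G) ≤ 2.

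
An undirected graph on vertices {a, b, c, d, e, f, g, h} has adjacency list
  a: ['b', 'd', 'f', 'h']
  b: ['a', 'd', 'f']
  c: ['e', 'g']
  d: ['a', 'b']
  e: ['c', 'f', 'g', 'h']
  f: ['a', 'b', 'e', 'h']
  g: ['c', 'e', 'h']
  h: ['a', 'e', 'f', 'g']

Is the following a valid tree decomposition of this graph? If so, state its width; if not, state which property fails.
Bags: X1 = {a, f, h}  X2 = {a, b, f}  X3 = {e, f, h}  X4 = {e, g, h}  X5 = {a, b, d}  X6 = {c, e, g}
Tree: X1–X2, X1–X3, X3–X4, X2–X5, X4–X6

Yes; width 2.

Vertex coverage: the bags together contain {a, b, c, d, e, f, g, h}, the full vertex set. Edge coverage: each edge of G has both endpoints in at least one bag. Running intersection: for every vertex, the bags containing it form a connected subtree. All three properties hold, so this is a valid tree decomposition of width max|bag| − 1 = 2, and hence tw(G) ≤ 2.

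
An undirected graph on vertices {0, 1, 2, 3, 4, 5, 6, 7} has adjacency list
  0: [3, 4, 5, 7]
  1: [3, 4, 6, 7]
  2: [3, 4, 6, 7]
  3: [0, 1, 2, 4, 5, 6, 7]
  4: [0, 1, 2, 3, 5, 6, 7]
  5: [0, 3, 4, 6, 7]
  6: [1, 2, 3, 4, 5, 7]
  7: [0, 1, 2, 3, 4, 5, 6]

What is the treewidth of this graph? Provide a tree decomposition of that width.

Treewidth 4.
One such decomposition:
Bags: B1 = {2, 3, 4, 6, 7}  B2 = {3, 4, 5, 6, 7}  B3 = {1, 3, 4, 6, 7}  B4 = {0, 3, 4, 5, 7}
Tree: B1–B2, B2–B3, B2–B4

Every bag has size at most 5, so the width is 5 − 1 = 4 and tw(G) ≤ 4. On the other hand G contains the 5-clique {0, 3, 4, 5, 7}. A clique must lie in a single bag of any decomposition, so no decomposition can have width below 4. The upper and lower bounds meet at 4, so that is the treewidth.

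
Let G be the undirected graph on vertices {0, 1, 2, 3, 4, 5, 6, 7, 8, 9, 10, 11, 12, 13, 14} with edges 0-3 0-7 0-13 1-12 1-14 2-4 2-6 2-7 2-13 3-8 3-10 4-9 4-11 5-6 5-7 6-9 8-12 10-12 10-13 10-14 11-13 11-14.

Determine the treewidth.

A width-3 tree decomposition is:
Bags: B1 = {1, 3, 8, 12}  B2 = {1, 3, 10, 12}  B3 = {1, 3, 10, 14}  B4 = {0, 3, 10, 14}  B5 = {0, 10, 13, 14}  B6 = {0, 11, 13, 14}  B7 = {0, 7, 11, 13}  B8 = {2, 7, 11, 13}  B9 = {2, 4, 7, 11}  B10 = {2, 4, 5, 7}  B11 = {2, 4, 5, 6}  B12 = {4, 5, 6, 9}
Tree: B1–B2, B2–B3, B3–B4, B4–B5, B5–B6, B6–B7, B7–B8, B8–B9, B9–B10, B10–B11, B11–B12
Each bag holds 4 vertices, so the decomposition has width 3, which upper-bounds the treewidth. For the lower bound: the 4 vertex sets {1,8,12}, {3}, {10}, {0,11,13,14} are disjoint, each induces a connected subgraph, and every pair is joined by at least one edge of G. Contracting each set to a single vertex therefore yields K_{4} as a minor, and since treewidth is minor-monotone, tw(G) ≥ tw(K_{4}) = 3. Combining the bounds, tw(G) = 3.

3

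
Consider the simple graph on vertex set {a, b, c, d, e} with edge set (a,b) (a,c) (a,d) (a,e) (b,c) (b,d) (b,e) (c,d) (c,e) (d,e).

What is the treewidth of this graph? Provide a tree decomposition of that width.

Treewidth 4.
Bags: B1 = {a, b, c, d, e}
Tree: (single bag)

A single bag containing all 5 vertices is trivially a valid decomposition of width 4. For the lower bound, the 5 vertices {a, b, c, d, e} are pairwise adjacent, and any tree decomposition puts a clique entirely inside one bag — forcing width ≥ 4. Hence tw(G) = 4 exactly.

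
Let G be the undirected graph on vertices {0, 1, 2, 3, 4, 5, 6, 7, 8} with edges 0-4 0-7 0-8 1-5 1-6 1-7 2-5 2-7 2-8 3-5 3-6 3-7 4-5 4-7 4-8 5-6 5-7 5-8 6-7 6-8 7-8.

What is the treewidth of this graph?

3

A width-3 tree decomposition is:
Bags: B1 = {5, 6, 7, 8}  B2 = {4, 5, 7, 8}  B3 = {2, 5, 7, 8}  B4 = {0, 4, 7, 8}  B5 = {1, 5, 6, 7}  B6 = {3, 5, 6, 7}
Tree: B1–B2, B1–B3, B2–B4, B1–B5, B5–B6
The largest bag has 4 vertices, giving width 3; this decomposition certifies tw(G) ≤ 3. On the other hand G contains the 4-clique {0, 4, 7, 8}. A clique must lie in a single bag of any decomposition, so no decomposition can have width below 3. The upper and lower bounds meet at 3, so that is the treewidth.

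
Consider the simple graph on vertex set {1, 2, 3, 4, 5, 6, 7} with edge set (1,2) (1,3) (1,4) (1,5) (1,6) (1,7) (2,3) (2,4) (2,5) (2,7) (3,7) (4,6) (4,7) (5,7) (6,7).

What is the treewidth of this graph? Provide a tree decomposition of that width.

Treewidth 3.
Bags: B1 = {1, 2, 4, 7}  B2 = {1, 2, 3, 7}  B3 = {1, 4, 6, 7}  B4 = {1, 2, 5, 7}
Tree: B1–B2, B1–B3, B1–B4

Each bag holds 4 vertices, so the decomposition has width 3, which upper-bounds the treewidth. Conversely, {1, 2, 3, 7} is a clique of size 4, and the vertices of any clique must share a bag in every tree decomposition; so some bag has ≥ 4 vertices and tw(G) ≥ 3. Therefore the treewidth is 3.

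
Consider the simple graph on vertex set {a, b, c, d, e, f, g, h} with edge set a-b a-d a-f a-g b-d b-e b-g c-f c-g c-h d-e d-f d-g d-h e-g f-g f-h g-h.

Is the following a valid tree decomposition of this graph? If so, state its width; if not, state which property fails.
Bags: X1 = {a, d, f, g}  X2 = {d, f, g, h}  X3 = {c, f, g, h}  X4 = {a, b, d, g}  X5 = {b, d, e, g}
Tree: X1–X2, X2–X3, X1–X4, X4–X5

Every vertex of G appears in some bag (union = {a, b, c, d, e, f, g, h}); every edge is covered by a bag; and for each vertex v the set of bags containing v is connected in the bag tree. The decomposition is therefore valid. The largest bag has 4 vertices, so the width is 3.

Yes; width 3.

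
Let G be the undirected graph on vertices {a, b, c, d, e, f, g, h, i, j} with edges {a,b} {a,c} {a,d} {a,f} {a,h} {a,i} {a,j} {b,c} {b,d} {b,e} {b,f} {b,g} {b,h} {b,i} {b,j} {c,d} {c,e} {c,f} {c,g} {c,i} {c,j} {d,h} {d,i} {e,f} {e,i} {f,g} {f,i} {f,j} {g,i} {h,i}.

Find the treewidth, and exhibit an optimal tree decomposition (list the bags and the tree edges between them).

Treewidth 4.
Bags: B1 = {b, c, e, f, i}  B2 = {a, b, c, f, i}  B3 = {a, b, c, d, i}  B4 = {a, b, d, h, i}  B5 = {b, c, f, g, i}  B6 = {a, b, c, f, j}
Tree: B1–B2, B2–B3, B3–B4, B2–B5, B2–B6

The largest bag has 5 vertices, giving width 4; this decomposition certifies tw(G) ≤ 4. On the other hand G contains the 5-clique {a, b, c, f, j}. A clique must lie in a single bag of any decomposition, so no decomposition can have width below 4. Therefore the treewidth is 4.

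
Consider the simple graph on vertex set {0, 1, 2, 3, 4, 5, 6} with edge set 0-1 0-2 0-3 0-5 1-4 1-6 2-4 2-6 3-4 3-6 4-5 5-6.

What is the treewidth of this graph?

3

A width-3 tree decomposition is:
Bags: B1 = {0, 4, 5, 6}  B2 = {0, 2, 4, 6}  B3 = {0, 1, 4, 6}  B4 = {0, 3, 4, 6}
Tree: B1–B2, B2–B3, B3–B4
The largest bag has 4 vertices, giving width 3; this decomposition certifies tw(G) ≤ 3. For the lower bound: the 4 vertex sets {0,5}, {2,4}, {6}, {1} are disjoint, each induces a connected subgraph, and every pair is joined by at least one edge of G. Contracting each set to a single vertex therefore yields K_{4} as a minor, and since treewidth is minor-monotone, tw(G) ≥ tw(K_{4}) = 3. Hence tw(G) = 3 exactly.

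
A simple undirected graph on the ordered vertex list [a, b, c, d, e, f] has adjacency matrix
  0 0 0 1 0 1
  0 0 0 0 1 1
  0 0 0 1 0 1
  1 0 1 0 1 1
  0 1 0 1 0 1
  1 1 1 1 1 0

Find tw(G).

A width-2 tree decomposition is:
Bags: B1 = {c, d, f}  B2 = {d, e, f}  B3 = {a, d, f}  B4 = {b, e, f}
Tree: B1–B2, B2–B3, B2–B4
Each bag holds 3 vertices, so the decomposition has width 2, which upper-bounds the treewidth. For the lower bound, the 3 vertices {d, e, f} are pairwise adjacent, and any tree decomposition puts a clique entirely inside one bag — forcing width ≥ 2. The upper and lower bounds meet at 2, so that is the treewidth.

2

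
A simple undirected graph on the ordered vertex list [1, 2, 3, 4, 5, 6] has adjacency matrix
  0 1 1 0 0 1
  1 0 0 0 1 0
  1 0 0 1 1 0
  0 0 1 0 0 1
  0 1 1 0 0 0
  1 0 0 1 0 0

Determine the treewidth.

A width-2 tree decomposition is:
Bags: B1 = {3, 4, 6}  B2 = {1, 3, 6}  B3 = {1, 3, 5}  B4 = {1, 2, 5}
Tree: B1–B2, B2–B3, B3–B4
The largest bag has 3 vertices, giving width 2; this decomposition certifies tw(G) ≤ 2. For the lower bound, G contains the cycle 4–6–1–3–4, so G is not a forest; only forests have treewidth ≤ 1, hence tw(G) ≥ 2. Therefore the treewidth is 2.

2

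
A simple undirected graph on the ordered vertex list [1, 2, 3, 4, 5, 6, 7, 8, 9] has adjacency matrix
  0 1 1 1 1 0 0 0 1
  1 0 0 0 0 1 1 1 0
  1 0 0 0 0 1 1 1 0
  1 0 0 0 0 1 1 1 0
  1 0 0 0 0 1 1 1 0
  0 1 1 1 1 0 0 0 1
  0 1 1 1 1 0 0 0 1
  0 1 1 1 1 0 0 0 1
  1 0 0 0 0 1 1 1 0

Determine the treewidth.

A width-4 tree decomposition is:
Bags: B1 = {1, 4, 6, 7, 8}  B2 = {1, 3, 6, 7, 8}  B3 = {1, 6, 7, 8, 9}  B4 = {1, 5, 6, 7, 8}  B5 = {1, 2, 6, 7, 8}
Tree: B1–B2, B2–B3, B3–B4, B4–B5
The largest bag has 5 vertices, giving width 4; this decomposition certifies tw(G) ≤ 4. For the lower bound: the 5 vertex sets {4,6}, {1,3}, {7,9}, {8}, {5} are disjoint, each induces a connected subgraph, and every pair is joined by at least one edge of G. Contracting each set to a single vertex therefore yields K_{5} as a minor, and since treewidth is minor-monotone, tw(G) ≥ tw(K_{5}) = 4. Therefore the treewidth is 4.

4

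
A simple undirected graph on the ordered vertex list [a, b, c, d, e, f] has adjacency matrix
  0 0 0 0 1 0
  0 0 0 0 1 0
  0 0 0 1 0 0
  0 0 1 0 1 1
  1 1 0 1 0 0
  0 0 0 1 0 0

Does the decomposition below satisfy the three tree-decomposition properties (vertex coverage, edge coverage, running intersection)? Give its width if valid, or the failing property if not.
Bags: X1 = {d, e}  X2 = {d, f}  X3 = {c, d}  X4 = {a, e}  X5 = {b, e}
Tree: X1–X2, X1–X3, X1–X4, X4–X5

Vertex coverage: the bags together contain {a, b, c, d, e, f}, the full vertex set. Edge coverage: each edge of G has both endpoints in at least one bag. Running intersection: for every vertex, the bags containing it form a connected subtree. All three properties hold, so this is a valid tree decomposition of width max|bag| − 1 = 1, and hence tw(G) ≤ 1.

Yes; width 1.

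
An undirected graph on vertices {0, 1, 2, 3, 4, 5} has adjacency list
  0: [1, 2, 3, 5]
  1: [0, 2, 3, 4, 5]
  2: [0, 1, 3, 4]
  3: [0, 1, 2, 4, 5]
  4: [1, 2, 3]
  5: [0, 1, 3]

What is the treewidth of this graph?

A width-3 tree decomposition is:
Bags: B1 = {0, 1, 2, 3}  B2 = {0, 1, 3, 5}  B3 = {1, 2, 3, 4}
Tree: B1–B2, B1–B3
Every bag has size at most 4, so the width is 4 − 1 = 3 and tw(G) ≤ 3. On the other hand G contains the 4-clique {0, 1, 2, 3}. A clique must lie in a single bag of any decomposition, so no decomposition can have width below 3. Combining the bounds, tw(G) = 3.

3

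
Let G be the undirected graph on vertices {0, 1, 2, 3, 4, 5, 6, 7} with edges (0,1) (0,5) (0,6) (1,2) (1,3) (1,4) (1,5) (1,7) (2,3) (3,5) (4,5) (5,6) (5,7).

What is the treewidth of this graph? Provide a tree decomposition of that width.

Each bag holds 3 vertices, so the decomposition has width 2, which upper-bounds the treewidth. For the lower bound, the 3 vertices {1, 2, 3} are pairwise adjacent, and any tree decomposition puts a clique entirely inside one bag — forcing width ≥ 2. Therefore the treewidth is 2.

Treewidth 2.
One such decomposition:
Bags: B1 = {1, 5, 7}  B2 = {0, 1, 5}  B3 = {1, 3, 5}  B4 = {0, 5, 6}  B5 = {1, 2, 3}  B6 = {1, 4, 5}
Tree: B1–B2, B1–B3, B2–B4, B3–B5, B3–B6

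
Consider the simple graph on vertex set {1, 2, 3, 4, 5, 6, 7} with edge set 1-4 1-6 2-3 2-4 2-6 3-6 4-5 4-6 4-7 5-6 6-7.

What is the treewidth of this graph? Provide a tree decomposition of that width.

Treewidth 2.
One such decomposition:
Bags: B1 = {4, 6, 7}  B2 = {2, 4, 6}  B3 = {2, 3, 6}  B4 = {1, 4, 6}  B5 = {4, 5, 6}
Tree: B1–B2, B2–B3, B2–B4, B4–B5

The largest bag has 3 vertices, giving width 2; this decomposition certifies tw(G) ≤ 2. For the lower bound, the 3 vertices {2, 3, 6} are pairwise adjacent, and any tree decomposition puts a clique entirely inside one bag — forcing width ≥ 2. The upper and lower bounds meet at 2, so that is the treewidth.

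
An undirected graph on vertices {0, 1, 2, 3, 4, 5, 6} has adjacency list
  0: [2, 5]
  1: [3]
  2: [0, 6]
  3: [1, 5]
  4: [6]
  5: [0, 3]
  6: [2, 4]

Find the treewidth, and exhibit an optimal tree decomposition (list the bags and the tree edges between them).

Treewidth 1.
One such decomposition:
Bags: B1 = {4, 6}  B2 = {2, 6}  B3 = {0, 2}  B4 = {0, 5}  B5 = {3, 5}  B6 = {1, 3}
Tree: B1–B2, B2–B3, B3–B4, B4–B5, B5–B6

Each bag holds 2 vertices, so the decomposition has width 1, which upper-bounds the treewidth. G has an edge, so its treewidth is at least 1. Hence tw(G) = 1 exactly.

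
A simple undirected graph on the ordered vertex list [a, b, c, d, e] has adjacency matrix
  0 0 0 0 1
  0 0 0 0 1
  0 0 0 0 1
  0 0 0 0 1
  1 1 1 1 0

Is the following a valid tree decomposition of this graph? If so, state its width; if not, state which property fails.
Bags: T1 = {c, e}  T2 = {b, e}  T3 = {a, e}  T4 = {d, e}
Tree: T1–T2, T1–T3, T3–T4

Yes; width 1.

Every vertex of G appears in some bag (union = {a, b, c, d, e}); every edge is covered by a bag; and for each vertex v the set of bags containing v is connected in the bag tree. The decomposition is therefore valid. The largest bag has 2 vertices, so the width is 1.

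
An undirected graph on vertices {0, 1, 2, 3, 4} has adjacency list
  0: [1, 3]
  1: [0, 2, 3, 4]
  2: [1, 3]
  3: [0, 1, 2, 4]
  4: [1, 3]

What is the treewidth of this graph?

2

A width-2 tree decomposition is:
Bags: B1 = {1, 3, 4}  B2 = {1, 2, 3}  B3 = {0, 1, 3}
Tree: B1–B2, B2–B3
Each bag holds 3 vertices, so the decomposition has width 2, which upper-bounds the treewidth. Conversely, {0, 1, 3} is a clique of size 3, and the vertices of any clique must share a bag in every tree decomposition; so some bag has ≥ 3 vertices and tw(G) ≥ 2. Hence tw(G) = 2 exactly.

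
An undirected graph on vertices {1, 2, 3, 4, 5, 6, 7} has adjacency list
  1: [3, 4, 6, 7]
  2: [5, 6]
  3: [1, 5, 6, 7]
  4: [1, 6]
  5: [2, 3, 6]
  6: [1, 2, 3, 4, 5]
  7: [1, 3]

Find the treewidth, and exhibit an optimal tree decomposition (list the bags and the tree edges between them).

The largest bag has 3 vertices, giving width 2; this decomposition certifies tw(G) ≤ 2. For the lower bound, the 3 vertices {1, 3, 6} are pairwise adjacent, and any tree decomposition puts a clique entirely inside one bag — forcing width ≥ 2. Combining the bounds, tw(G) = 2.

Treewidth 2.
One such decomposition:
Bags: B1 = {1, 3, 6}  B2 = {3, 5, 6}  B3 = {2, 5, 6}  B4 = {1, 4, 6}  B5 = {1, 3, 7}
Tree: B1–B2, B2–B3, B1–B4, B1–B5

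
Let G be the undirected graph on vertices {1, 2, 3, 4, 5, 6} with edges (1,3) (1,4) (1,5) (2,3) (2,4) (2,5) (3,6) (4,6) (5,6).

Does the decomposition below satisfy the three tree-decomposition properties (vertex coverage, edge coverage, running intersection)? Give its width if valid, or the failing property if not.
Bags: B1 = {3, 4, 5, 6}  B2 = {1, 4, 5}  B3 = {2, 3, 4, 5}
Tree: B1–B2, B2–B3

No — edge (3,1) lies in no bag.

A tree decomposition must satisfy three properties: every vertex lies in some bag; for every edge, both endpoints lie together in some bag; and for every vertex, the bags containing it form a connected subtree. Here edge (3,1) lies in no bag, so the decomposition is invalid.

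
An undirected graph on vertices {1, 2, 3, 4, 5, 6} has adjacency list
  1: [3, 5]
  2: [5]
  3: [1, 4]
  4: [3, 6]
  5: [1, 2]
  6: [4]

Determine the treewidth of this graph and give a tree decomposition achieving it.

Each bag holds 2 vertices, so the decomposition has width 1, which upper-bounds the treewidth. Since G has at least one edge (e.g. 2–5), it is not an edgeless graph, so tw(G) ≥ 1. Therefore the treewidth is 1.

Treewidth 1.
Bags: B1 = {2, 5}  B2 = {1, 5}  B3 = {1, 3}  B4 = {3, 4}  B5 = {4, 6}
Tree: B1–B2, B2–B3, B3–B4, B4–B5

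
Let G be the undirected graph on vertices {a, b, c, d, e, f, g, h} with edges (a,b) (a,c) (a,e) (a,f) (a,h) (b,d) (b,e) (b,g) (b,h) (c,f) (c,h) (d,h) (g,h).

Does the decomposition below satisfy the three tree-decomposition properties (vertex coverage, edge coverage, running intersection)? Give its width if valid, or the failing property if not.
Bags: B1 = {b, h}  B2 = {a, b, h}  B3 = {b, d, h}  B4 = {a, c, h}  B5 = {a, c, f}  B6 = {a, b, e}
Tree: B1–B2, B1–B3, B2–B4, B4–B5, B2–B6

No — vertex g appears in no bag.

A tree decomposition must satisfy three properties: every vertex lies in some bag; for every edge, both endpoints lie together in some bag; and for every vertex, the bags containing it form a connected subtree. Here vertex g appears in no bag, so the decomposition is invalid.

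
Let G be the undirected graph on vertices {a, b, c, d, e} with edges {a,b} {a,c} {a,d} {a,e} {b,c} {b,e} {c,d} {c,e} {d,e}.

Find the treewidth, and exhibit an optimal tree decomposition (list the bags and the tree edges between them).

Treewidth 3.
Bags: B1 = {a, c, d, e}  B2 = {a, b, c, e}
Tree: B1–B2

Every bag has size at most 4, so the width is 4 − 1 = 3 and tw(G) ≤ 3. On the other hand G contains the 4-clique {a, c, d, e}. A clique must lie in a single bag of any decomposition, so no decomposition can have width below 3. Combining the bounds, tw(G) = 3.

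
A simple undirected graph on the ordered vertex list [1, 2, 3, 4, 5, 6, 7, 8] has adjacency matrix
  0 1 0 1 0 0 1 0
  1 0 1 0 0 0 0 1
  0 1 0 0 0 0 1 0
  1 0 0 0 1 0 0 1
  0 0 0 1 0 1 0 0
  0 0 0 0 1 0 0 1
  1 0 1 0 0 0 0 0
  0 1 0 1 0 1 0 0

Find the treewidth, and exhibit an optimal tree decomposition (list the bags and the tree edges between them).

Treewidth 2.
Bags: B1 = {1, 3, 7}  B2 = {1, 2, 3}  B3 = {1, 2, 4}  B4 = {2, 4, 8}  B5 = {4, 5, 8}  B6 = {5, 6, 8}
Tree: B1–B2, B2–B3, B3–B4, B4–B5, B5–B6

The largest bag has 3 vertices, giving width 2; this decomposition certifies tw(G) ≤ 2. For the lower bound, G contains the cycle 7–3–2–1–7, so G is not a forest; only forests have treewidth ≤ 1, hence tw(G) ≥ 2. Combining the bounds, tw(G) = 2.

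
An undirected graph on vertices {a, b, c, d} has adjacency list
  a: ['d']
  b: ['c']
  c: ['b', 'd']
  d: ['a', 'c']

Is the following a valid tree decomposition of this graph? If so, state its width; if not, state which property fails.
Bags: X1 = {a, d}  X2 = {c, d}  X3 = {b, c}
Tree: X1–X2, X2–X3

Yes; width 1.

Every vertex of G appears in some bag (union = {a, b, c, d}); every edge is covered by a bag; and for each vertex v the set of bags containing v is connected in the bag tree. The decomposition is therefore valid. The largest bag has 2 vertices, so the width is 1.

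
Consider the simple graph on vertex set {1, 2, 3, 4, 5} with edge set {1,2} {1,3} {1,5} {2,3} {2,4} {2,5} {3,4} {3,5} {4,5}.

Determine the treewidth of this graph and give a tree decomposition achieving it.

Treewidth 3.
One optimal decomposition is:
Bags: B1 = {2, 3, 4, 5}  B2 = {1, 2, 3, 5}
Tree: B1–B2

The largest bag has 4 vertices, giving width 3; this decomposition certifies tw(G) ≤ 3. Conversely, {1, 2, 3, 5} is a clique of size 4, and the vertices of any clique must share a bag in every tree decomposition; so some bag has ≥ 4 vertices and tw(G) ≥ 3. Combining the bounds, tw(G) = 3.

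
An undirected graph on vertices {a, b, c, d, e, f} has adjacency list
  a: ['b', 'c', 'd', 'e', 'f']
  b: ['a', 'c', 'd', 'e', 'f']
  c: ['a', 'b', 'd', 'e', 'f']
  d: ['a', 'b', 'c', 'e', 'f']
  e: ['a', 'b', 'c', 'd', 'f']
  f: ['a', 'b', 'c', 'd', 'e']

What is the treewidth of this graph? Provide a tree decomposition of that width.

With just one bag of size 6, the width is 6 − 1 = 5, so tw(G) ≤ 5. Conversely, {a, b, c, d, e, f} is a clique of size 6, and the vertices of any clique must share a bag in every tree decomposition; so some bag has ≥ 6 vertices and tw(G) ≥ 5. Hence tw(G) = 5 exactly.

Treewidth 5.
One optimal decomposition is:
Bags: B1 = {a, b, c, d, e, f}
Tree: (single bag)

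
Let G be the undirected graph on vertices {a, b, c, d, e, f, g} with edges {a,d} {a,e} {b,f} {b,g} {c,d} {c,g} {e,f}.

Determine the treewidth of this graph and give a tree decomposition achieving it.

Treewidth 2.
One optimal decomposition is:
Bags: B1 = {b, f, g}  B2 = {e, f, g}  B3 = {a, e, g}  B4 = {a, d, g}  B5 = {c, d, g}
Tree: B1–B2, B2–B3, B3–B4, B4–B5

Every bag has size at most 3, so the width is 3 − 1 = 2 and tw(G) ≤ 2. Since g–b–f–e–a–d–c–g is a cycle in G, G is not acyclic. Forests are exactly the graphs of treewidth ≤ 1, so tw(G) ≥ 2. The upper and lower bounds meet at 2, so that is the treewidth.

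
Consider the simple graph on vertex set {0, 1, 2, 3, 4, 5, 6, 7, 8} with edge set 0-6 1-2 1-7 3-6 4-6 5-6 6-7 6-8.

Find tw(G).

1

A width-1 tree decomposition is:
Bags: B1 = {3, 6}  B2 = {4, 6}  B3 = {6, 7}  B4 = {5, 6}  B5 = {1, 7}  B6 = {0, 6}  B7 = {1, 2}  B8 = {6, 8}
Tree: B1–B2, B1–B3, B3–B4, B3–B5, B4–B6, B5–B7, B3–B8
Every bag has size at most 2, so the width is 2 − 1 = 1 and tw(G) ≤ 1. Any graph with an edge has treewidth ≥ 1, and G has the edge 6–3. Combining the bounds, tw(G) = 1.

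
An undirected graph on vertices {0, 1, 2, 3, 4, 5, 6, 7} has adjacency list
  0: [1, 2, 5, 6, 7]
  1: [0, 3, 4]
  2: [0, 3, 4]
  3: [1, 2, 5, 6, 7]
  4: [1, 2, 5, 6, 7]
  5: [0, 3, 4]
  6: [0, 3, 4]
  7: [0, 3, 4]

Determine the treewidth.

3

A width-3 tree decomposition is:
Bags: B1 = {0, 2, 3, 4}  B2 = {0, 1, 3, 4}  B3 = {0, 3, 4, 6}  B4 = {0, 3, 4, 5}  B5 = {0, 3, 4, 7}
Tree: B1–B2, B2–B3, B3–B4, B4–B5
Every bag has size at most 4, so the width is 4 − 1 = 3 and tw(G) ≤ 3. For the lower bound: the 4 vertex sets {2,4}, {1,3}, {0}, {6} are disjoint, each induces a connected subgraph, and every pair is joined by at least one edge of G. Contracting each set to a single vertex therefore yields K_{4} as a minor, and since treewidth is minor-monotone, tw(G) ≥ tw(K_{4}) = 3. Therefore the treewidth is 3.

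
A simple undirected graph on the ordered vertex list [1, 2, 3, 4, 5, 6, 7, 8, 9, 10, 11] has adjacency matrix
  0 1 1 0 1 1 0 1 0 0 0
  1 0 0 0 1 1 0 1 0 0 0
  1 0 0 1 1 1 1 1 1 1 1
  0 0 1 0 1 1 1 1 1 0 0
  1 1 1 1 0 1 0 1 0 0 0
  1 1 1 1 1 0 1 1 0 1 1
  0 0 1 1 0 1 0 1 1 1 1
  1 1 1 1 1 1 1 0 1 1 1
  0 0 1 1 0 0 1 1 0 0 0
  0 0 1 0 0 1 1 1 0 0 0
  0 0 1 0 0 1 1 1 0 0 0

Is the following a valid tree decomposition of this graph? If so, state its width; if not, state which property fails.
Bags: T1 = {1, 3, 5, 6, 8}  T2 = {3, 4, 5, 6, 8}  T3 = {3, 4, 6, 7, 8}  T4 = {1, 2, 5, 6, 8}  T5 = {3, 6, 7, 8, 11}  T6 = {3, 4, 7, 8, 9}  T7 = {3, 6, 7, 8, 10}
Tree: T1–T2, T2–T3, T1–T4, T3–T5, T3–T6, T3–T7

Yes; width 4.

Checking the three conditions: (i) the bags cover all of {1, 2, 3, 4, 5, 6, 7, 8, 9, 10, 11}; (ii) for each edge, some bag contains both endpoints; (iii) the bags containing any fixed vertex form a subtree. All hold, so the decomposition is valid with width 5 − 1 = 4.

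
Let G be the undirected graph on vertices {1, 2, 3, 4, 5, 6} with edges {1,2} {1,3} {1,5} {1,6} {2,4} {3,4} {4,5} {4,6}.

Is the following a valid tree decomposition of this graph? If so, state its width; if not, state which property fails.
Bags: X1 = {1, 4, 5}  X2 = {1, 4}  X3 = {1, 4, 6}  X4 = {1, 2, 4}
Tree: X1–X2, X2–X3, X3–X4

A tree decomposition must satisfy three properties: every vertex lies in some bag; for every edge, both endpoints lie together in some bag; and for every vertex, the bags containing it form a connected subtree. Here vertex 3 appears in no bag, so the decomposition is invalid.

No — vertex 3 appears in no bag.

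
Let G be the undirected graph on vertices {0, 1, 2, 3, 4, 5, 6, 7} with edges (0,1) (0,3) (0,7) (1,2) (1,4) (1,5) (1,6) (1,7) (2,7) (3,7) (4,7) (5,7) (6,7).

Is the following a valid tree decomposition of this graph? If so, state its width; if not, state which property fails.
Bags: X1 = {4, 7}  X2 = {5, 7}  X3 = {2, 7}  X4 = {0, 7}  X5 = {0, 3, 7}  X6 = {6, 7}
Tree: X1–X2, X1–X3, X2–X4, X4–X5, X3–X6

A tree decomposition must satisfy three properties: every vertex lies in some bag; for every edge, both endpoints lie together in some bag; and for every vertex, the bags containing it form a connected subtree. Here vertex 1 appears in no bag, so the decomposition is invalid.

No — vertex 1 appears in no bag.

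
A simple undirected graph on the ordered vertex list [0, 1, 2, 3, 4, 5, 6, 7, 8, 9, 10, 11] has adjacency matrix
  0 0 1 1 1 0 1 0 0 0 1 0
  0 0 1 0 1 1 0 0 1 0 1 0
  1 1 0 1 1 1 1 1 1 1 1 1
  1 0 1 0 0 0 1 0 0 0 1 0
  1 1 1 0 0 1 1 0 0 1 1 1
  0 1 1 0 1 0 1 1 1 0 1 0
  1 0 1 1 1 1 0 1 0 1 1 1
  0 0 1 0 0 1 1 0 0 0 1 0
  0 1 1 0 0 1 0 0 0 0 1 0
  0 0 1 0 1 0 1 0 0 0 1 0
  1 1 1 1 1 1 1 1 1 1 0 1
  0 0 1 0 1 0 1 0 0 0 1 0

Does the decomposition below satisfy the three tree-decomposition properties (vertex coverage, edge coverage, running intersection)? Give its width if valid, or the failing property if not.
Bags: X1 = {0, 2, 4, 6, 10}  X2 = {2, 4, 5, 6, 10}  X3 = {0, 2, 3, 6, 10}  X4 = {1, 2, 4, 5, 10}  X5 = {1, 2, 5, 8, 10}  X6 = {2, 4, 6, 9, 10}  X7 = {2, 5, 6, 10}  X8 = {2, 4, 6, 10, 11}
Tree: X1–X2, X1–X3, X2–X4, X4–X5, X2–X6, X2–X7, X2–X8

No — vertex 7 appears in no bag.

A tree decomposition must satisfy three properties: every vertex lies in some bag; for every edge, both endpoints lie together in some bag; and for every vertex, the bags containing it form a connected subtree. Here vertex 7 appears in no bag, so the decomposition is invalid.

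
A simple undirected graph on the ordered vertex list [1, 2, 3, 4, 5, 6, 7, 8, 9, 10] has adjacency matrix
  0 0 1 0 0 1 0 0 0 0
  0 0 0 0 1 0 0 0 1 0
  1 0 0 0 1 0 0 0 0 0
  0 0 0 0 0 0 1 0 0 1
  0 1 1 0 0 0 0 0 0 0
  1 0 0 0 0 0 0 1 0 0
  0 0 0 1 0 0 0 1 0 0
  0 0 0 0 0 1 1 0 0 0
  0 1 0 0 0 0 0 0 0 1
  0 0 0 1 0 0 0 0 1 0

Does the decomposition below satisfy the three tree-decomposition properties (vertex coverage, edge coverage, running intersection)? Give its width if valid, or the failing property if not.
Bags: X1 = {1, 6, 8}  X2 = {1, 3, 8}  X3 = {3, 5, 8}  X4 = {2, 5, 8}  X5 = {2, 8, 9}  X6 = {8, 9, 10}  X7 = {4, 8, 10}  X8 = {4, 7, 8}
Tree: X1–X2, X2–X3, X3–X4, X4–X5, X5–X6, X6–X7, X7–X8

Every vertex of G appears in some bag (union = {1, 2, 3, 4, 5, 6, 7, 8, 9, 10}); every edge is covered by a bag; and for each vertex v the set of bags containing v is connected in the bag tree. The decomposition is therefore valid. The largest bag has 3 vertices, so the width is 2.

Yes; width 2.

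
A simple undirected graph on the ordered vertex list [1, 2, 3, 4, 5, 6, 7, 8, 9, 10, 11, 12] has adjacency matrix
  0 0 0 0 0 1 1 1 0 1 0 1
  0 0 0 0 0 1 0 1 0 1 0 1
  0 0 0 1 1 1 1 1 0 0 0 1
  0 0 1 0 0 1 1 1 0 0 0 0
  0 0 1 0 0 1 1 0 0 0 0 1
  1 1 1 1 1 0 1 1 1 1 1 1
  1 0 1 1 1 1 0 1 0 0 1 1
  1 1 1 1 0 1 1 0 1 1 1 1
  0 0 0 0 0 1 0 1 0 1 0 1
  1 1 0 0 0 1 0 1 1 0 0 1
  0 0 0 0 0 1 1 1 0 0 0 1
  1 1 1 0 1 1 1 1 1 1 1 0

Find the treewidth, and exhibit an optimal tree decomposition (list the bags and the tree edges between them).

Each bag holds 5 vertices, so the decomposition has width 4, which upper-bounds the treewidth. Conversely, {3, 4, 6, 7, 8} is a clique of size 5, and the vertices of any clique must share a bag in every tree decomposition; so some bag has ≥ 5 vertices and tw(G) ≥ 4. Combining the bounds, tw(G) = 4.

Treewidth 4.
Bags: B1 = {3, 5, 6, 7, 12}  B2 = {3, 6, 7, 8, 12}  B3 = {1, 6, 7, 8, 12}  B4 = {3, 4, 6, 7, 8}  B5 = {1, 6, 8, 10, 12}  B6 = {2, 6, 8, 10, 12}  B7 = {6, 7, 8, 11, 12}  B8 = {6, 8, 9, 10, 12}
Tree: B1–B2, B2–B3, B2–B4, B3–B5, B5–B6, B2–B7, B6–B8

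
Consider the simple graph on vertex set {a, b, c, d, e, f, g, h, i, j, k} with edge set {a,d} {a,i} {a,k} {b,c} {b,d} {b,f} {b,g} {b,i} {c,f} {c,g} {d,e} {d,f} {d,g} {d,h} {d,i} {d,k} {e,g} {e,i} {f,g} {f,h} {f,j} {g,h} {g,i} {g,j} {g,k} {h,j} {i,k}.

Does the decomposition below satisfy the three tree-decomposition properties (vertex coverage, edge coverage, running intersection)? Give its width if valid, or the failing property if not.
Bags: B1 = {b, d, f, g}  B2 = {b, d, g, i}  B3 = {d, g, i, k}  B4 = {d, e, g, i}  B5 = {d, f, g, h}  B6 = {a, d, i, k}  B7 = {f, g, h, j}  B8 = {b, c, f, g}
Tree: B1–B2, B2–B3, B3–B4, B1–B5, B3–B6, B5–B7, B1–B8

Vertex coverage: the bags together contain {a, b, c, d, e, f, g, h, i, j, k}, the full vertex set. Edge coverage: each edge of G has both endpoints in at least one bag. Running intersection: for every vertex, the bags containing it form a connected subtree. All three properties hold, so this is a valid tree decomposition of width max|bag| − 1 = 3, and hence tw(G) ≤ 3.

Yes; width 3.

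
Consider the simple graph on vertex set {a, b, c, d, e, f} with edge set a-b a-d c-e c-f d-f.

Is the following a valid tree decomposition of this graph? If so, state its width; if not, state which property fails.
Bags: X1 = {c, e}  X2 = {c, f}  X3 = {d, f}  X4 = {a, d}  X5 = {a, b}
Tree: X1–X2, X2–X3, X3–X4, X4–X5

Every vertex of G appears in some bag (union = {a, b, c, d, e, f}); every edge is covered by a bag; and for each vertex v the set of bags containing v is connected in the bag tree. The decomposition is therefore valid. The largest bag has 2 vertices, so the width is 1.

Yes; width 1.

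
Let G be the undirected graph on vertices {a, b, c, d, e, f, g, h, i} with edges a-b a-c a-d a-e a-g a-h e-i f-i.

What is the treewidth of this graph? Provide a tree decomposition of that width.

The largest bag has 2 vertices, giving width 1; this decomposition certifies tw(G) ≤ 1. Since G has at least one edge (e.g. a–e), it is not an edgeless graph, so tw(G) ≥ 1. The upper and lower bounds meet at 1, so that is the treewidth.

Treewidth 1.
Bags: B1 = {a, e}  B2 = {a, c}  B3 = {a, b}  B4 = {a, h}  B5 = {a, g}  B6 = {e, i}  B7 = {f, i}  B8 = {a, d}
Tree: B1–B2, B2–B3, B2–B4, B1–B5, B1–B6, B6–B7, B2–B8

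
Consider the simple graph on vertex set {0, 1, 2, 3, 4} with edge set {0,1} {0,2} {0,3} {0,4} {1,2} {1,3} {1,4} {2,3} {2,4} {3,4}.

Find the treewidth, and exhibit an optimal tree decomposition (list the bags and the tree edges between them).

A single bag containing all 5 vertices is trivially a valid decomposition of width 4. Conversely, {0, 1, 2, 3, 4} is a clique of size 5, and the vertices of any clique must share a bag in every tree decomposition; so some bag has ≥ 5 vertices and tw(G) ≥ 4. The upper and lower bounds meet at 4, so that is the treewidth.

Treewidth 4.
One optimal decomposition is:
Bags: B1 = {0, 1, 2, 3, 4}
Tree: (single bag)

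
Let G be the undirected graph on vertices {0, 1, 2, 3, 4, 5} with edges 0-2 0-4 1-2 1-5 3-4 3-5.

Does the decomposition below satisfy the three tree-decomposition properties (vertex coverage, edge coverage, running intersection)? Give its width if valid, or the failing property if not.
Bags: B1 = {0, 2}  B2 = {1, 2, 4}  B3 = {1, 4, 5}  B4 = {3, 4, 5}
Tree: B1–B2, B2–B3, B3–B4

A tree decomposition must satisfy three properties: every vertex lies in some bag; for every edge, both endpoints lie together in some bag; and for every vertex, the bags containing it form a connected subtree. Here edge (4,0) lies in no bag, so the decomposition is invalid.

No — edge (4,0) lies in no bag.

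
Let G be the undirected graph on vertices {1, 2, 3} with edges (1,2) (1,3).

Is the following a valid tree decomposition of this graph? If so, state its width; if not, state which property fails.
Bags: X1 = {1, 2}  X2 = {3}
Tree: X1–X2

No — edge (1,3) lies in no bag.

A tree decomposition must satisfy three properties: every vertex lies in some bag; for every edge, both endpoints lie together in some bag; and for every vertex, the bags containing it form a connected subtree. Here edge (1,3) lies in no bag, so the decomposition is invalid.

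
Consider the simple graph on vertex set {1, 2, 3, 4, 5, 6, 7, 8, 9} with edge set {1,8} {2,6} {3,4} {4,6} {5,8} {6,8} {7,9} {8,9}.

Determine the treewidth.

1

A width-1 tree decomposition is:
Bags: B1 = {8, 9}  B2 = {6, 8}  B3 = {7, 9}  B4 = {4, 6}  B5 = {2, 6}  B6 = {5, 8}  B7 = {3, 4}  B8 = {1, 8}
Tree: B1–B2, B1–B3, B2–B4, B2–B5, B2–B6, B4–B7, B2–B8
The largest bag has 2 vertices, giving width 1; this decomposition certifies tw(G) ≤ 1. Since G has at least one edge (e.g. 8–9), it is not an edgeless graph, so tw(G) ≥ 1. Combining the bounds, tw(G) = 1.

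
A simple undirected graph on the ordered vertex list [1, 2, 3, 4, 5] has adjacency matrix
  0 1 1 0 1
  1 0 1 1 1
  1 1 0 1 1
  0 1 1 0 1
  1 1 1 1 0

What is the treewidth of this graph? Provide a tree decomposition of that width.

The largest bag has 4 vertices, giving width 3; this decomposition certifies tw(G) ≤ 3. For the lower bound, the 4 vertices {1, 2, 3, 5} are pairwise adjacent, and any tree decomposition puts a clique entirely inside one bag — forcing width ≥ 3. Combining the bounds, tw(G) = 3.

Treewidth 3.
One optimal decomposition is:
Bags: B1 = {2, 3, 4, 5}  B2 = {1, 2, 3, 5}
Tree: B1–B2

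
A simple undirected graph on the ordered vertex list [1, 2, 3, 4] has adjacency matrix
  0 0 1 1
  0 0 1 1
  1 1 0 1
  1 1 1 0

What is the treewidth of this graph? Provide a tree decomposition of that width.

The largest bag has 3 vertices, giving width 2; this decomposition certifies tw(G) ≤ 2. On the other hand G contains the 3-clique {1, 3, 4}. A clique must lie in a single bag of any decomposition, so no decomposition can have width below 2. Hence tw(G) = 2 exactly.

Treewidth 2.
One optimal decomposition is:
Bags: B1 = {1, 3, 4}  B2 = {2, 3, 4}
Tree: B1–B2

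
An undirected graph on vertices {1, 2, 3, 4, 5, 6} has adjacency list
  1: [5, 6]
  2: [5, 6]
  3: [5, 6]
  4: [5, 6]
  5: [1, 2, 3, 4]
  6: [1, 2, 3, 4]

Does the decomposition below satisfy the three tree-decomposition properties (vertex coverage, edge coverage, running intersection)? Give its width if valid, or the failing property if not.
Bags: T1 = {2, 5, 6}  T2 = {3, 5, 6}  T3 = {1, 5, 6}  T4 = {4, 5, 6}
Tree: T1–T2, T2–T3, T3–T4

Yes; width 2.

Vertex coverage: the bags together contain {1, 2, 3, 4, 5, 6}, the full vertex set. Edge coverage: each edge of G has both endpoints in at least one bag. Running intersection: for every vertex, the bags containing it form a connected subtree. All three properties hold, so this is a valid tree decomposition of width max|bag| − 1 = 2, and hence tw(G) ≤ 2.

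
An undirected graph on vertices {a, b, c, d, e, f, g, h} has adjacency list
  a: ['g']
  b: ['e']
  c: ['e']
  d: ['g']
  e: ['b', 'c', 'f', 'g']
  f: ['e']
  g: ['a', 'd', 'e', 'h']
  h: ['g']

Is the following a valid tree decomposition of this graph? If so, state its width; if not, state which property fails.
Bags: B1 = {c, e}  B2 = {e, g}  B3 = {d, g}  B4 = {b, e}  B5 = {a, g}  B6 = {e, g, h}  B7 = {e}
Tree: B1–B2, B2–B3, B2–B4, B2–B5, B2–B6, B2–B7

A tree decomposition must satisfy three properties: every vertex lies in some bag; for every edge, both endpoints lie together in some bag; and for every vertex, the bags containing it form a connected subtree. Here vertex f appears in no bag, so the decomposition is invalid.

No — vertex f appears in no bag.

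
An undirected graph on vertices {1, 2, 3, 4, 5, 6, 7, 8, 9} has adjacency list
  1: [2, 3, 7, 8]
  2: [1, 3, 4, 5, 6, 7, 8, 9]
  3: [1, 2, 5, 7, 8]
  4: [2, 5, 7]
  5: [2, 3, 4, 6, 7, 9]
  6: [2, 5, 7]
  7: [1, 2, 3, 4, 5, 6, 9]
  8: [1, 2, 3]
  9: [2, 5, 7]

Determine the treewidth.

3

A width-3 tree decomposition is:
Bags: B1 = {2, 3, 5, 7}  B2 = {2, 5, 6, 7}  B3 = {2, 4, 5, 7}  B4 = {2, 5, 7, 9}  B5 = {1, 2, 3, 7}  B6 = {1, 2, 3, 8}
Tree: B1–B2, B1–B3, B1–B4, B1–B5, B5–B6
The largest bag has 4 vertices, giving width 3; this decomposition certifies tw(G) ≤ 3. On the other hand G contains the 4-clique {1, 2, 3, 8}. A clique must lie in a single bag of any decomposition, so no decomposition can have width below 3. Therefore the treewidth is 3.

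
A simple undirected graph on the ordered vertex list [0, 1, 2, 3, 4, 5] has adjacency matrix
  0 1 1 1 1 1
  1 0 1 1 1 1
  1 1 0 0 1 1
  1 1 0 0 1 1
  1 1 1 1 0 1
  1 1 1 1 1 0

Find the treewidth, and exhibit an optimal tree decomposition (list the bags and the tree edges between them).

Treewidth 4.
One optimal decomposition is:
Bags: B1 = {0, 1, 2, 4, 5}  B2 = {0, 1, 3, 4, 5}
Tree: B1–B2

Every bag has size at most 5, so the width is 5 − 1 = 4 and tw(G) ≤ 4. For the lower bound, the 5 vertices {0, 1, 2, 4, 5} are pairwise adjacent, and any tree decomposition puts a clique entirely inside one bag — forcing width ≥ 4. Combining the bounds, tw(G) = 4.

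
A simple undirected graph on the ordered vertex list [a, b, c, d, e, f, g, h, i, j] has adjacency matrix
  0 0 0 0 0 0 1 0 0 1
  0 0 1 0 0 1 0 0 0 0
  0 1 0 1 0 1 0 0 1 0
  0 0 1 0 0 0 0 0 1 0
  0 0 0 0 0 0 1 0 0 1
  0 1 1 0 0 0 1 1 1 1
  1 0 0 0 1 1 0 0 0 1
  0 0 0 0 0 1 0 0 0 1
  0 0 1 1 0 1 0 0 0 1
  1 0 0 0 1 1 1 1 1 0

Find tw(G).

2

A width-2 tree decomposition is:
Bags: B1 = {f, g, j}  B2 = {f, i, j}  B3 = {c, f, i}  B4 = {e, g, j}  B5 = {f, h, j}  B6 = {b, c, f}  B7 = {c, d, i}  B8 = {a, g, j}
Tree: B1–B2, B2–B3, B1–B4, B2–B5, B3–B6, B3–B7, B4–B8
Each bag holds 3 vertices, so the decomposition has width 2, which upper-bounds the treewidth. For the lower bound, the 3 vertices {c, d, i} are pairwise adjacent, and any tree decomposition puts a clique entirely inside one bag — forcing width ≥ 2. Hence tw(G) = 2 exactly.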